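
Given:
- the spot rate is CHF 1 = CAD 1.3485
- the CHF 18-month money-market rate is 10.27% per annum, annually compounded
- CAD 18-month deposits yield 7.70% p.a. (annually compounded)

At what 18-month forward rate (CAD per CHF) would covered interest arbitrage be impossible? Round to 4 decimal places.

T = 18/12 years.
Growth of 1 CAD over T: (1 + 0.0770)^(18/12) = 1.1176956.
Growth of 1 CHF over T: (1 + 0.1027)^(18/12) = 1.157940.
CIP: F = S · (grow CAD)/(grow CHF) = 1.3485 × 1.1176956/1.157940 = 1.301633 CAD per CHF.

1.3016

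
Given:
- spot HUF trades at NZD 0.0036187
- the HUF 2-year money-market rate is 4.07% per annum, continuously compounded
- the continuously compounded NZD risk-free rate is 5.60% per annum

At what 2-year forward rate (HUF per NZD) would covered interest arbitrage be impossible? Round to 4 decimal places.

268.0143

T = 2 years.
Growth of 1 NZD over T: e^(0.0560×2) = 1.118512861.
HUF accumulates by e^(0.0407×2) = 1.084804732.
CIP: F = S · (grow NZD)/(grow HUF) = 0.0036187 × 1.118512861/1.084804732 = 0.00373114384 NZD per HUF.
Quoted the other way: 1/0.00373114384 = 268.0143 HUF per NZD.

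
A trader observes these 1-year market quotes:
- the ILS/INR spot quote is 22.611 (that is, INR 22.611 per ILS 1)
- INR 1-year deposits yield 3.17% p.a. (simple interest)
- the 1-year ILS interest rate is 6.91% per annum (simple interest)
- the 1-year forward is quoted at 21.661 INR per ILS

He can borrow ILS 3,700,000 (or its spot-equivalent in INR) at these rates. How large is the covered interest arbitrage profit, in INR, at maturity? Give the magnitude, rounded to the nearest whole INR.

INR 628,976

T = 1 year.
Route A — deposit ILS, sell forward: 3,700,000 × 1.069100 × 21.661 = INR 85,683,767.87.
Route B — convert at spot, deposit INR: 3,700,000 × 22.611 × 1.031700 = INR 86,312,744.19.
The quoted forward undervalues ILS, so borrow ILS, convert to INR at spot, deposit the INR at 3.17%, and buy ILS forward at 21.661 to cover the loan.
Profit = 86,312,744.19 − 85,683,767.87 = INR 628,976.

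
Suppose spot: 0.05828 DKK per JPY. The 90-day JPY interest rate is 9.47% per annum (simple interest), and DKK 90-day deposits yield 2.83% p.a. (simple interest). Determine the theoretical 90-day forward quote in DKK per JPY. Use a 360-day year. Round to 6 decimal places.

T = 90/360 years.
Growth of 1 DKK over T: 1 + 0.0283×90/360 = 1.007075.
JPY growth factor: 1 + 0.0947×90/360 = 1.023675.
CIP: F = S · (grow DKK)/(grow JPY) = 0.05828 × 1.007075/1.023675 = 0.05733493 DKK per JPY.

0.057335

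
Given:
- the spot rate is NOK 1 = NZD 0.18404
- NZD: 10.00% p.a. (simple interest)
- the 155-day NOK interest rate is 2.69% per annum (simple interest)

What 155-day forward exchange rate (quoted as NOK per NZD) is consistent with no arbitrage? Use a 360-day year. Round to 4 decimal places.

5.2696

T = 155/360 years.
Growth of 1 NZD over T: 1 + 0.1000×155/360 = 1.0430556.
NOK accumulates by 1 + 0.0269×155/360 = 1.0115819.
CIP: F = S · (grow NZD)/(grow NOK) = 0.18404 × 1.0430556/1.0115819 = 0.1897661 NZD per NOK.
Invert for NOK per NZD: 1 / 0.1897661 = 5.2696.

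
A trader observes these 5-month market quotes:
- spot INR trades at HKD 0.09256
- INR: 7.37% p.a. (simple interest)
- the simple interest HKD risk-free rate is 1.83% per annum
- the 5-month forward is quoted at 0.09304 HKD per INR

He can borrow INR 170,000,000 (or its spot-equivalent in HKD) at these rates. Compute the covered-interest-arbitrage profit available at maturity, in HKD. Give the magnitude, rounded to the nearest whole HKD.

HKD 447,327

T = 5/12 years.
Route A — deposit INR, sell forward: 170,000,000 × 1.0307083333 × 0.09304 = HKD 16,302,507.57.
Route B — convert at spot, deposit HKD: 170,000,000 × 0.09256 × 1.007625 = HKD 15,855,180.90.
The quoted forward overvalues INR, so borrow HKD, buy INR at spot, deposit the INR at 7.37%, and sell the proceeds forward at 0.09304.
Arbitrage profit = |16,302,507.57 − 15,855,180.90| = HKD 447,327.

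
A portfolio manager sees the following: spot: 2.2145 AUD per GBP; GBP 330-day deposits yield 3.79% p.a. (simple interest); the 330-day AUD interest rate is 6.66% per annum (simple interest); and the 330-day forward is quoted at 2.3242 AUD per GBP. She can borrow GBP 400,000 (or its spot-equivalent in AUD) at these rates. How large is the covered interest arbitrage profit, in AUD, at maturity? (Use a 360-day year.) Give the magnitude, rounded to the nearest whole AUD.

T = 330/360 years.
Route A — deposit GBP, sell forward: 400,000 × 1.03474167 × 2.3242 = AUD 961,978.64.
Route B — convert at spot, deposit AUD: 400,000 × 2.2145 × 1.061050 = AUD 939,878.09.
The quoted forward overvalues GBP, so borrow AUD, buy GBP at spot, deposit the GBP at 3.79%, and sell the proceeds forward at 2.3242.
The gap between the two covered legs is AUD 22,101.

AUD 22,101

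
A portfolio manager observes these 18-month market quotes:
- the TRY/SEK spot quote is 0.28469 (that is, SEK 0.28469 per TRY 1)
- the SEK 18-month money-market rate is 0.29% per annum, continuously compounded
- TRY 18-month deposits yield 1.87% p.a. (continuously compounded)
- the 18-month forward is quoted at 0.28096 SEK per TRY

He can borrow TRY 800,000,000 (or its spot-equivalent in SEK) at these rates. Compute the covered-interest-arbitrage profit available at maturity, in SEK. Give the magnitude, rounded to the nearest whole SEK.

SEK 2,417,120

T = 18/12 years.
Invest the TRY and cover forward: 800,000,000 × 1.02844710549 × 0.28096 = SEK 231,161,999.01.
Convert at spot and invest in SEK: 800,000,000 × 0.28469 × 1.00435947498 = SEK 228,744,879.15.
The quoted forward overvalues TRY, so borrow SEK, buy TRY at spot, deposit the TRY at 1.87%, and sell the proceeds forward at 0.28096.
The gap between the two covered legs is SEK 2,417,120.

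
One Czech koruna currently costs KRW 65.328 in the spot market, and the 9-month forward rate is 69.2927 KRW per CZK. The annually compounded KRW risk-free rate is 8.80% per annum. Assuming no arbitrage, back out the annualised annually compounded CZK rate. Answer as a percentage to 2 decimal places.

0.58%

T = 9/12 years.
CIP gives F = S · g_KRW/g_CZK, so g_KRW/g_CZK = 69.2927/65.328 = 1.0606891.
The KRW side grows by (1 + 0.0880)^(9/12) = 1.0652994.
So the CZK growth factor = 1.0043465.
r = 1.0043465^(12/9) − 1 = 0.005800 → 0.58%.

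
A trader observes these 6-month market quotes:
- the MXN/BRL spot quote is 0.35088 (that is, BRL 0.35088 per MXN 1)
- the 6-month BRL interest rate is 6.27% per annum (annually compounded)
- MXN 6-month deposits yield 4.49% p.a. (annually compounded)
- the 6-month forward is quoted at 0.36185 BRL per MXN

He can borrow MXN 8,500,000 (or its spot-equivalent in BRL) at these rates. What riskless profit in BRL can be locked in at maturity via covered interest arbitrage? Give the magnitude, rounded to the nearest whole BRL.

BRL 69,458

T = 6/12 years.
Keep in MXN, deliver into the forward: 8,500,000·1.022203502·0.36185 = BRL 3,144,016.87.
Swap to BRL now, deposit: 8,500,000·0.35088·1.030873416 = BRL 3,074,559.35.
The quoted forward overvalues MXN, so borrow BRL, buy MXN at spot, deposit the MXN at 4.49%, and sell the proceeds forward at 0.36185.
The gap between the two covered legs is BRL 69,458.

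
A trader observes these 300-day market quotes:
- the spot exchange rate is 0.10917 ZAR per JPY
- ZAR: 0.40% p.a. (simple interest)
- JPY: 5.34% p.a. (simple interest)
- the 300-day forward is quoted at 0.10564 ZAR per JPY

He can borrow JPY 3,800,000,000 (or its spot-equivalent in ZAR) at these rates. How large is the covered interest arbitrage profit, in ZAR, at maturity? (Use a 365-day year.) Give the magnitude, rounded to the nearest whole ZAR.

ZAR 2,841,138

T = 300/365 years.
Route A — deposit JPY, sell forward: 3,800,000,000 × 1.04389041096 × 0.10564 = ZAR 419,051,015.45.
Route B — convert at spot, deposit ZAR: 3,800,000,000 × 0.10917 × 1.00328767123 = ZAR 416,209,877.26.
The quoted forward overvalues JPY, so borrow ZAR, buy JPY at spot, deposit the JPY at 5.34%, and sell the proceeds forward at 0.10564.
The gap between the two covered legs is ZAR 2,841,138.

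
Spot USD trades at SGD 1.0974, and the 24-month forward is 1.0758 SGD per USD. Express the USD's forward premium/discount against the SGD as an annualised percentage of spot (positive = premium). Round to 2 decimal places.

-0.98%

T = 2 years.
(F − S)/S = (1.0758 − 1.0974)/1.0974 = -0.0196829.
Per annum: -0.0196829 / 2 = -0.009841 = -0.98%.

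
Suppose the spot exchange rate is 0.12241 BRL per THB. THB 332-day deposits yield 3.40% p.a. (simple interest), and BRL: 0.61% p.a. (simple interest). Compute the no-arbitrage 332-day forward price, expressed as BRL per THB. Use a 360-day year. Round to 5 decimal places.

T = 332/360 years.
BRL accumulates by 1 + 0.0061×332/360 = 1.0056256.
THB accumulates by 1 + 0.0340×332/360 = 1.0313556.
Forward (BRL per THB) = 0.12241 × 1.0056256 / 1.0313556 = 0.1193561.

0.11936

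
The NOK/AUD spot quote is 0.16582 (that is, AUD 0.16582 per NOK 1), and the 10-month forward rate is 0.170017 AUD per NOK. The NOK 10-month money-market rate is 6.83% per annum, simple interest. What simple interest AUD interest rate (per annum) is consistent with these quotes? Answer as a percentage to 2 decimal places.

10.04%

T = 10/12 years.
F/S = 0.170017/0.16582 = 1.0253106 = (growth of AUD) / (growth of NOK).
The NOK side grows by 1 + 0.0683×10/12 = 1.0569167.
That pins the AUD growth at 1.0836679.
(1.0836679 − 1)/T = 0.100401, i.e. 10.04%.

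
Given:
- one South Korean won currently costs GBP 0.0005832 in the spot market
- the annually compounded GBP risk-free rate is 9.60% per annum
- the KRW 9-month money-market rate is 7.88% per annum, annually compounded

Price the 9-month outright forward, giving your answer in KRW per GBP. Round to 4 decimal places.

1694.4559

T = 9/12 years.
GBP accumulates by (1 + 0.0960)^(9/12) = 1.0711688028.
Growth of 1 KRW over T: (1 + 0.0788)^(9/12) = 1.0585361723.
Forward (GBP per KRW) = 0.0005832 × 1.0711688028 / 1.0585361723 = 0.0005901599418.
Invert for KRW per GBP: 1 / 0.0005901599418 = 1694.4559.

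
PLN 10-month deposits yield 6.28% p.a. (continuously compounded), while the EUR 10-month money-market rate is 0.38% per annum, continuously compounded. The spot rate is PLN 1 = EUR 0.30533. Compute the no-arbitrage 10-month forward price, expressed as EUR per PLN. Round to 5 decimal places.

T = 10/12 years.
EUR accumulates by e^(0.0038×10/12) = 1.0031717.
Growth of 1 PLN over T: e^(0.0628×10/12) = 1.0537269.
Forward (EUR per PLN) = 0.30533 × 1.0031717 / 1.0537269 = 0.2906810.

0.29068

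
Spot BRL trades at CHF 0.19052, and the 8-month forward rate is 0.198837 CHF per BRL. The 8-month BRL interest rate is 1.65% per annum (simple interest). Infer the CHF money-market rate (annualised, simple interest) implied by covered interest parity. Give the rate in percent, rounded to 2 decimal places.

8.27%

T = 8/12 years.
CIP gives F = S · g_CHF/g_BRL, so g_CHF/g_BRL = 0.198837/0.19052 = 1.0436542.
The BRL side grows by 1 + 0.0165×8/12 = 1.011000.
Hence g_CHF = 1.0551344.
(1.0551344 − 1)/T = 0.082702, i.e. 8.27%.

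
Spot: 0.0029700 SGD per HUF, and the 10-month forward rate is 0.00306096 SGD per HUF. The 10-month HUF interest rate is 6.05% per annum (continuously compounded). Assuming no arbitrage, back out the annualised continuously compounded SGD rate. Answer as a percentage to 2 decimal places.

T = 10/12 years.
By CIP, F/S equals the SGD-to-HUF growth ratio: 0.00306096/0.00297 = 1.0306263.
The HUF side grows by e^(0.0605×10/12) = 1.0517092.
So the SGD growth factor = 1.0839192.
r = ln(1.0839192)/(10/12) = 0.096700 → 9.67%.

9.67%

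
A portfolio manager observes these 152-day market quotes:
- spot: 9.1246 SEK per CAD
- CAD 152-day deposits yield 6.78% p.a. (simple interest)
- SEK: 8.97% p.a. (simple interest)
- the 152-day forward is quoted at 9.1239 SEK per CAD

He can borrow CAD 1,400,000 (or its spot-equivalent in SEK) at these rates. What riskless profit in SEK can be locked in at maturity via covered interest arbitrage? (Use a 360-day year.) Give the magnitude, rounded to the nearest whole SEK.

SEK 119,129

T = 152/360 years.
Route A — deposit CAD, sell forward: 1,400,000 × 1.0286266667 × 9.1239 = SEK 13,139,121.58.
Route B — convert at spot, deposit SEK: 1,400,000 × 9.1246 × 1.0378733333 = SEK 13,258,250.62.
The quoted forward undervalues CAD, so borrow CAD, convert to SEK at spot, deposit the SEK at 8.97%, and buy CAD forward at 9.1239 to cover the loan.
The gap between the two covered legs is SEK 119,129.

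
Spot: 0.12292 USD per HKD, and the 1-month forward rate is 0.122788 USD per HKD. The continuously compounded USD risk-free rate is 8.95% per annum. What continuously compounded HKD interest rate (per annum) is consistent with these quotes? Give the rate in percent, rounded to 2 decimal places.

10.24%

T = 1/12 years.
By CIP, F/S equals the USD-to-HKD growth ratio: 0.122788/0.12292 = 0.9989261.
The USD side grows by e^(0.0895×1/12) = 1.0074862.
So the HKD growth factor = 1.0085693.
r = ln(1.0085693)/(1/12) = 0.102394 → 10.24%.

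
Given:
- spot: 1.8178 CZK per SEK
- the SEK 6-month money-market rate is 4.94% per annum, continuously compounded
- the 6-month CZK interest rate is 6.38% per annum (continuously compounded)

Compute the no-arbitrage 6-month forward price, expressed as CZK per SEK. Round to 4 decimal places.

T = 6/12 years.
Growth of 1 CZK over T: e^(0.0638×6/12) = 1.0324143.
Growth of 1 SEK over T: e^(0.0494×6/12) = 1.0250076.
CIP: F = S · (grow CZK)/(grow SEK) = 1.8178 × 1.0324143/1.0250076 = 1.830935 CZK per SEK.

1.8309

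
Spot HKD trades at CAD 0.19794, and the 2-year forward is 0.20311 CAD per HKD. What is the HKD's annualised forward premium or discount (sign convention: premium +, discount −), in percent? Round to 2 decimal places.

+1.31%

T = 2 years.
HKD trades forward at +2.61190% vs spot over the period.
Per annum: 0.0261190 / 2 = 0.013059 = 1.31%.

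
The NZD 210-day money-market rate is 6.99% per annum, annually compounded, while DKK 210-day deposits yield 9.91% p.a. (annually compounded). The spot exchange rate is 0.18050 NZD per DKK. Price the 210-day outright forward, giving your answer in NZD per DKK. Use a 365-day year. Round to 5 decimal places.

T = 210/365 years.
NZD growth factor: (1 + 0.0699)^(210/365) = 1.0396386.
Growth of 1 DKK over T: (1 + 0.0991)^(210/365) = 1.055870.
So F = 0.1805 × 1.0396386 / 1.055870 = 0.1777253 (NZD/DKK).

0.17773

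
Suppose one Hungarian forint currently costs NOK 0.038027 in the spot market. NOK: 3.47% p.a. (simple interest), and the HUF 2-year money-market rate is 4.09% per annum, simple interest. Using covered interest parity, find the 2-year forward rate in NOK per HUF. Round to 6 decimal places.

T = 2 years.
NOK growth factor: 1 + 0.0347×2 = 1.069400.
HUF accumulates by 1 + 0.0409×2 = 1.081800.
So F = 0.038027 × 1.069400 / 1.081800 = 0.03759112 (NOK/HUF).

0.037591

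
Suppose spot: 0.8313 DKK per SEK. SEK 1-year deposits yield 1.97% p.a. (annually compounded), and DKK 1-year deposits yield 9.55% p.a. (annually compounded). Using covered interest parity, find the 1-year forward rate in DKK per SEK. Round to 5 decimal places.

0.89310

T = 1 year.
DKK growth factor: (1 + 0.0955)^1 = 1.095500.
SEK accumulates by (1 + 0.0197)^1 = 1.019700.
So F = 0.8313 × 1.095500 / 1.019700 = 0.8930952 (DKK/SEK).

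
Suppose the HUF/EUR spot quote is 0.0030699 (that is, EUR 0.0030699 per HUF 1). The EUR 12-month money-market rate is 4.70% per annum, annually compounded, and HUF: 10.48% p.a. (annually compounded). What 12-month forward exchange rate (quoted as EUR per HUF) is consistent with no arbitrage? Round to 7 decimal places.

0.0029093

T = 1 year.
EUR accumulates by (1 + 0.0470)^1 = 1.047000.
Growth of 1 HUF over T: (1 + 0.1048)^1 = 1.104800.
Forward (EUR per HUF) = 0.0030699 × 1.047000 / 1.104800 = 0.002909292.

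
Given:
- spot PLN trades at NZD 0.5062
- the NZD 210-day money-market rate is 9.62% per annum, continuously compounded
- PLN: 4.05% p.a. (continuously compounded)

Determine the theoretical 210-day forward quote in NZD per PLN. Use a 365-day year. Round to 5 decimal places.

T = 210/365 years.
Growth of 1 NZD over T: e^(0.0962×210/365) = 1.0569083.
Growth of 1 PLN over T: e^(0.0405×210/365) = 1.023575.
CIP: F = S · (grow NZD)/(grow PLN) = 0.5062 × 1.0569083/1.023575 = 0.5226847 NZD per PLN.

0.52268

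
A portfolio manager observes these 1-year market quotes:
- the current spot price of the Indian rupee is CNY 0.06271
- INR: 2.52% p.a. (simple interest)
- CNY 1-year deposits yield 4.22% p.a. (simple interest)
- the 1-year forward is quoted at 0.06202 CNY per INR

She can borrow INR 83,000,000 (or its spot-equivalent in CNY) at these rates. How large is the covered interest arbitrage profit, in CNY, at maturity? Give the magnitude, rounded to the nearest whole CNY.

T = 1 year.
Keep in INR, deliver into the forward: 83,000,000·1.025200·0.06202 = CNY 5,277,381.03.
Swap to CNY now, deposit: 83,000,000·0.06271·1.042200 = CNY 5,424,578.05.
The quoted forward undervalues INR, so borrow INR, convert to CNY at spot, deposit the CNY at 4.22%, and buy INR forward at 0.06202 to cover the loan.
Arbitrage profit = |5,277,381.03 − 5,424,578.05| = CNY 147,197.

CNY 147,197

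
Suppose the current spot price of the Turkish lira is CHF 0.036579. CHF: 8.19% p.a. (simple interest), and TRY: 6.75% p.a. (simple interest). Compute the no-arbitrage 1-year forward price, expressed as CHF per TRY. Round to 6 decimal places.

T = 1 year.
CHF growth factor: 1 + 0.0819×1 = 1.081900.
TRY growth factor: 1 + 0.0675×1 = 1.067500.
So F = 0.036579 × 1.081900 / 1.067500 = 0.03707243 (CHF/TRY).

0.037072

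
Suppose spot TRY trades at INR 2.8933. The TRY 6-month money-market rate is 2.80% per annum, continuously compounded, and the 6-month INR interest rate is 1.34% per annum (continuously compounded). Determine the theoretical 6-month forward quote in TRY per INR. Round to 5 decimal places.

0.34816

T = 6/12 years.
INR growth factor: e^(0.0134×6/12) = 1.0067225.
TRY growth factor: e^(0.0280×6/12) = 1.0140985.
So F = 2.8933 × 1.0067225 / 1.0140985 = 2.872256 (INR/TRY).
Invert for TRY per INR: 1 / 2.872256 = 0.34816.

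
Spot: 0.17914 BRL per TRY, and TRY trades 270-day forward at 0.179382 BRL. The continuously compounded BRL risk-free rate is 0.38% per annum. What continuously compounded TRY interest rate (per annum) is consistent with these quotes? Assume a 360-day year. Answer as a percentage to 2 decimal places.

0.20%

T = 270/360 years.
By CIP, F/S equals the BRL-to-TRY growth ratio: 0.179382/0.17914 = 1.0013509.
The BRL side grows by e^(0.0038×270/360) = 1.0028541.
Hence g_TRY = 1.0015012.
r = ln(1.0015012)/(270/360) = 0.002000 → 0.20%.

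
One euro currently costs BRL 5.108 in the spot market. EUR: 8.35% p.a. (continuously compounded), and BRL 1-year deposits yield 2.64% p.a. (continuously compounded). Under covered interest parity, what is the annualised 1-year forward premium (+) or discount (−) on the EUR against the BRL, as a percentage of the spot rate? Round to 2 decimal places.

T = 1 year.
F = S · g_BRL/g_EUR = 5.108 × 1.0267516/1.0870852 = 4.824504.
(F − S)/S ÷ T = (4.824504 − 5.108)/5.108/1 = -0.055500 → -5.55%.

-5.55%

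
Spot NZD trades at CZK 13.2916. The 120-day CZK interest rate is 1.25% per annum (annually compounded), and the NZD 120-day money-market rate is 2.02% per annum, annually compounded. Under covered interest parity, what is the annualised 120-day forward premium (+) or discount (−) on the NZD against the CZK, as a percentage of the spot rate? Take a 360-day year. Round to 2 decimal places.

-0.76%

T = 120/360 years.
CIP forward (CZK per NZD) = 13.2916 × 1.0041494/1.0066885 = 13.2580755.
(F − S)/S ÷ T = (13.2580755 − 13.2916)/13.2916/(120/360) = -0.007567 → -0.76%.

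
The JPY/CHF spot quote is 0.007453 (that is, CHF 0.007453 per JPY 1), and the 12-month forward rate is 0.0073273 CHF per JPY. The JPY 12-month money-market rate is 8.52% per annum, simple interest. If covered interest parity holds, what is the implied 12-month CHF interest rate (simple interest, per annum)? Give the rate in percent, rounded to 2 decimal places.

6.69%

T = 1 year.
CIP gives F = S · g_CHF/g_JPY, so g_CHF/g_JPY = 0.0073273/0.007453 = 0.9831343.
The JPY side grows by 1 + 0.0852×1 = 1.085200.
Hence g_CHF = 1.0668973.
r = (1.0668973 − 1)/1 = 0.066897 → 6.69%.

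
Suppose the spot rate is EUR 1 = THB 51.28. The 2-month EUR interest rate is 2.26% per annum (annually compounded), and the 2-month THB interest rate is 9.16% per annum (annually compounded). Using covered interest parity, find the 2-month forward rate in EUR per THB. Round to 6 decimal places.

T = 2/12 years.
THB growth factor: (1 + 0.0916)^(2/12) = 1.0147146.
EUR growth factor: (1 + 0.0226)^(2/12) = 1.0037317.
So F = 51.28 × 1.0147146 / 1.0037317 = 51.84111 (THB/EUR).
Invert for EUR per THB: 1 / 51.84111 = 0.019290.

0.019290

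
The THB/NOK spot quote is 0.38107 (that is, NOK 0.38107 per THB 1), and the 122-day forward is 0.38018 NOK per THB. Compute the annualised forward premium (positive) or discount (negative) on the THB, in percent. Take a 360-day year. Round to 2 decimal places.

T = 122/360 years.
(F − S)/S = (0.38018 − 0.38107)/0.38107 = -0.0023355.
Per annum: -0.0023355 / (122/360) = -0.006892 = -0.69%.

-0.69%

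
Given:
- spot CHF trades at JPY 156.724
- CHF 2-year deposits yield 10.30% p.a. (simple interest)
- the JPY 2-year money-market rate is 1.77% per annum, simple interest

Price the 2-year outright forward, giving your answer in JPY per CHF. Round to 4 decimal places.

134.5539

T = 2 years.
JPY growth factor: 1 + 0.0177×2 = 1.035400.
CHF growth factor: 1 + 0.1030×2 = 1.206000.
Forward (JPY per CHF) = 156.724 × 1.035400 / 1.206000 = 134.553922.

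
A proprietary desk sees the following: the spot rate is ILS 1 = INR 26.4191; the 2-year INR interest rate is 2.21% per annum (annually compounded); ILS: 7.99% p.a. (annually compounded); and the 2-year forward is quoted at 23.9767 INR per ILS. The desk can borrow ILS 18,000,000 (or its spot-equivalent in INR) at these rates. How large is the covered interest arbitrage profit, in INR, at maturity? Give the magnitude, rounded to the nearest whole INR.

INR 6,507,298

T = 2 years.
Invest the ILS and cover forward: 18,000,000 × 1.16618401 × 23.9767 = INR 503,302,394.75.
Convert at spot and invest in INR: 18,000,000 × 26.4191 × 1.04468841 = INR 496,795,096.31.
The quoted forward overvalues ILS, so borrow INR, buy ILS at spot, deposit the ILS at 7.99%, and sell the proceeds forward at 23.9767.
Arbitrage profit = |503,302,394.75 − 496,795,096.31| = INR 6,507,298.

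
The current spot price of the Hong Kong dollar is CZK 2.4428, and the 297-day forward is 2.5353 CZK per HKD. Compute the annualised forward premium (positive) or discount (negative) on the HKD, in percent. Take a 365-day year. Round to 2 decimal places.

+4.65%

T = 297/365 years.
(F − S)/S = (2.5353 − 2.4428)/2.4428 = 0.0378664.
Per annum: 0.0378664 / (297/365) = 0.046536 = 4.65%.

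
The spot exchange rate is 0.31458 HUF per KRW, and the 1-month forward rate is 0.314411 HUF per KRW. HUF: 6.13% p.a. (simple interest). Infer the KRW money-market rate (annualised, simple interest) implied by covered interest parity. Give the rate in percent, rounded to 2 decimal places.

T = 1/12 years.
CIP gives F = S · g_HUF/g_KRW, so g_HUF/g_KRW = 0.314411/0.31458 = 0.9994628.
The HUF side grows by 1 + 0.0613×1/12 = 1.0051083.
That pins the KRW growth at 1.0056485.
r = (1.0056485 − 1)/(1/12) = 0.067782 → 6.78%.

6.78%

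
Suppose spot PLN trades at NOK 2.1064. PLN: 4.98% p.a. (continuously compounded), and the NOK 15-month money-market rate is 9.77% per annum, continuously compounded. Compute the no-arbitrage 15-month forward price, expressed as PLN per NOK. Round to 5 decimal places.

T = 15/12 years.
NOK accumulates by e^(0.0977×15/12) = 1.1298953.
PLN growth factor: e^(0.0498×15/12) = 1.0642284.
CIP: F = S · (grow NOK)/(grow PLN) = 2.1064 × 1.1298953/1.0642284 = 2.236373 NOK per PLN.
Invert for PLN per NOK: 1 / 2.236373 = 0.44715.

0.44715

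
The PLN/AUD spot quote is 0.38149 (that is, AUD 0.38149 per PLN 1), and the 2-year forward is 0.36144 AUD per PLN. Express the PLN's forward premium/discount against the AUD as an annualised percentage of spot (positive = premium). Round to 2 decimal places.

-2.63%

T = 2 years.
(F − S)/S = (0.36144 − 0.38149)/0.38149 = -0.0525571.
Per annum: -0.0525571 / 2 = -0.026279 = -2.63%.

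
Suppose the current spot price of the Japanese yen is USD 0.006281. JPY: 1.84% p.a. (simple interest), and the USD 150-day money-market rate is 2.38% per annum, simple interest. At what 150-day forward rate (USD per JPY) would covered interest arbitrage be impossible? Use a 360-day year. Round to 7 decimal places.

T = 150/360 years.
Growth of 1 USD over T: 1 + 0.0238×150/360 = 1.0099167.
Growth of 1 JPY over T: 1 + 0.0184×150/360 = 1.0076667.
Forward (USD per JPY) = 0.006281 × 1.0099167 / 1.0076667 = 0.006295025.

0.0062950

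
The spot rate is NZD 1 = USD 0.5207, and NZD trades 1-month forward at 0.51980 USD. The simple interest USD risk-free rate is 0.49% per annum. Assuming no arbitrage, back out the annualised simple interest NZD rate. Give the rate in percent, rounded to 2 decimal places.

2.57%

T = 1/12 years.
F/S = 0.5198/0.5207 = 0.9982716 = (growth of USD) / (growth of NZD).
The USD side grows by 1 + 0.0049×1/12 = 1.0004083.
So the NZD growth factor = 1.0021404.
r = (1.0021404 − 1)/(1/12) = 0.025685 → 2.57%.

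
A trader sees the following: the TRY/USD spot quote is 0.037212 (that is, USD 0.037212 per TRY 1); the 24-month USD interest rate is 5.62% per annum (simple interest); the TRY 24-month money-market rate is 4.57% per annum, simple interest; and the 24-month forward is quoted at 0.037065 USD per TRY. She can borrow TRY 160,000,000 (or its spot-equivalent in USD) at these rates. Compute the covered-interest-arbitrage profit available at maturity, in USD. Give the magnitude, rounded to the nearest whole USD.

T = 2 years.
Invest the TRY and cover forward: 160,000,000 × 1.091400 × 0.037065 = USD 6,472,438.56.
Convert at spot and invest in USD: 160,000,000 × 0.037212 × 1.112400 = USD 6,623,140.61.
The quoted forward undervalues TRY, so borrow TRY, convert to USD at spot, deposit the USD at 5.62%, and buy TRY forward at 0.037065 to cover the loan.
Profit = 6,623,140.61 − 6,472,438.56 = USD 150,702.

USD 150,702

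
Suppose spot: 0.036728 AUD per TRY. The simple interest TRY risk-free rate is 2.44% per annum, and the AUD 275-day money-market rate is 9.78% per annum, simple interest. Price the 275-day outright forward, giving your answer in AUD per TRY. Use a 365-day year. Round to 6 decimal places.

T = 275/365 years.
AUD accumulates by 1 + 0.0978×275/365 = 1.0736849.
Growth of 1 TRY over T: 1 + 0.0244×275/365 = 1.0183836.
So F = 0.036728 × 1.0736849 / 1.0183836 = 0.03872244 (AUD/TRY).

0.038722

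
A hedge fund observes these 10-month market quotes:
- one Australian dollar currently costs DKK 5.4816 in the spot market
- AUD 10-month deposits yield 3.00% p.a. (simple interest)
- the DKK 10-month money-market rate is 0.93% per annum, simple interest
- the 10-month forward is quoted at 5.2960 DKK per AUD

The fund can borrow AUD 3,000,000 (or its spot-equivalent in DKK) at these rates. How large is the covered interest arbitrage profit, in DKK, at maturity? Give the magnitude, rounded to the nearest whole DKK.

DKK 287,047

T = 10/12 years.
Route A — deposit AUD, sell forward: 3,000,000 × 1.025000 × 5.2960 = DKK 16,285,200.00.
Route B — convert at spot, deposit DKK: 3,000,000 × 5.4816 × 1.007750 = DKK 16,572,247.20.
The quoted forward undervalues AUD, so borrow AUD, convert to DKK at spot, deposit the DKK at 0.93%, and buy AUD forward at 5.2960 to cover the loan.
Profit = 16,572,247.20 − 16,285,200.00 = DKK 287,047.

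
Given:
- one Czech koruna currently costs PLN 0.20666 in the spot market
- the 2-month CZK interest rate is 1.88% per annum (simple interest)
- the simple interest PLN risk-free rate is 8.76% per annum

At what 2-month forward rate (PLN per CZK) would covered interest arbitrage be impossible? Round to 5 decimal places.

T = 2/12 years.
PLN growth factor: 1 + 0.0876×2/12 = 1.014600.
CZK growth factor: 1 + 0.0188×2/12 = 1.0031333.
So F = 0.20666 × 1.014600 / 1.0031333 = 0.2090223 (PLN/CZK).

0.20902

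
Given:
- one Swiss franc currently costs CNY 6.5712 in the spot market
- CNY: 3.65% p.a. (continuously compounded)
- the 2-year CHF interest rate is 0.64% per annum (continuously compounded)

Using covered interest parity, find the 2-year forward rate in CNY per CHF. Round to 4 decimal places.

T = 2 years.
CNY accumulates by e^(0.0365×2) = 1.0757305.
CHF growth factor: e^(0.0064×2) = 1.0128823.
Forward (CNY per CHF) = 6.5712 × 1.0757305 / 1.0128823 = 6.978936.

6.9789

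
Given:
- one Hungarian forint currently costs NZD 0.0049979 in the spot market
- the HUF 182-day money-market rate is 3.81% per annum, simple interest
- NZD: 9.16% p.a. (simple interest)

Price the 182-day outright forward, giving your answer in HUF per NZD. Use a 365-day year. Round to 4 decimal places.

194.9796

T = 182/365 years.
Growth of 1 NZD over T: 1 + 0.0916×182/365 = 1.045674521.
HUF growth factor: 1 + 0.0381×182/365 = 1.018997808.
So F = 0.0049979 × 1.045674521 / 1.018997808 = 0.00512874184 (NZD/HUF).
Invert for HUF per NZD: 1 / 0.00512874184 = 194.9796.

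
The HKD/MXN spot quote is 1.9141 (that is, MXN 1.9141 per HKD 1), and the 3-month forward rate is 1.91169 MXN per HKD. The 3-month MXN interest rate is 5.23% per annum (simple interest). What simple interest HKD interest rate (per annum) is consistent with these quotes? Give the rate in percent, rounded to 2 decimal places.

5.74%

T = 3/12 years.
By CIP, F/S equals the MXN-to-HKD growth ratio: 1.91169/1.9141 = 0.9987409.
MXN growth factor: 1 + 0.0523×3/12 = 1.013075.
That pins the HKD growth at 1.0143522.
(1.0143522 − 1)/T = 0.057409, i.e. 5.74%.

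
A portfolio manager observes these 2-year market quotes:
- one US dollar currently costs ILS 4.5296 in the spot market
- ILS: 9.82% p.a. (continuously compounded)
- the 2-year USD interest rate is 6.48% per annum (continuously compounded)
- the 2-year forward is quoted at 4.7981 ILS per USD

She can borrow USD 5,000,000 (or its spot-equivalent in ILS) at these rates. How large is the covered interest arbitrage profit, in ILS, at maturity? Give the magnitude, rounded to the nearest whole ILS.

ILS 252,788

T = 2 years.
Invest the USD and cover forward: 5,000,000 × 1.1383729431 × 4.7981 = ILS 27,310,136.09.
Convert at spot and invest in ILS: 5,000,000 × 4.5296 × 1.2170136134 = ILS 27,562,924.32.
The quoted forward undervalues USD, so borrow USD, convert to ILS at spot, deposit the ILS at 9.82%, and buy USD forward at 4.7981 to cover the loan.
Profit = 27,562,924.32 − 27,310,136.09 = ILS 252,788.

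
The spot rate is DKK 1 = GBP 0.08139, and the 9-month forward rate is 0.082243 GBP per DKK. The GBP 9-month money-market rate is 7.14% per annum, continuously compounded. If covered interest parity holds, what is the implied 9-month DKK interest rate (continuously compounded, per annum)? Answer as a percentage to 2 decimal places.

T = 9/12 years.
F/S = 0.082243/0.08139 = 1.0104804 = (growth of GBP) / (growth of DKK).
The GBP side grows by e^(0.0714×9/12) = 1.0550097.
Hence g_DKK = 1.0440675.
Take logs: ln 1.0440675 / (9/12) = 0.057499, so 5.75%.

5.75%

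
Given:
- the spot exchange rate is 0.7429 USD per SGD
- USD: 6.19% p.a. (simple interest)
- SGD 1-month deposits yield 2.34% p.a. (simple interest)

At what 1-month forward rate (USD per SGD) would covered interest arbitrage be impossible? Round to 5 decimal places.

T = 1/12 years.
USD growth factor: 1 + 0.0619×1/12 = 1.0051583.
Growth of 1 SGD over T: 1 + 0.0234×1/12 = 1.001950.
Forward (USD per SGD) = 0.7429 × 1.0051583 / 1.001950 = 0.7452788.

0.74528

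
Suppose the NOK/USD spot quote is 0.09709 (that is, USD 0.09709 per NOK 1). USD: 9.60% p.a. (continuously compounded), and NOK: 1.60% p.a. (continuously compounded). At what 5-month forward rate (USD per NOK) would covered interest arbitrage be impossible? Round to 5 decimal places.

T = 5/12 years.
USD growth factor: e^(0.0960×5/12) = 1.0408108.
NOK accumulates by e^(0.0160×5/12) = 1.0066889.
CIP: F = S · (grow USD)/(grow NOK) = 0.09709 × 1.0408108/1.0066889 = 0.1003809 USD per NOK.

0.10038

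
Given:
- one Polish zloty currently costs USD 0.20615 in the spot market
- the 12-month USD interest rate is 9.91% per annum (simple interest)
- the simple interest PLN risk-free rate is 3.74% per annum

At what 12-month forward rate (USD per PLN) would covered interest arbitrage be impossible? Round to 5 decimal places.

T = 1 year.
USD accumulates by 1 + 0.0991×1 = 1.099100.
Growth of 1 PLN over T: 1 + 0.0374×1 = 1.037400.
CIP: F = S · (grow USD)/(grow PLN) = 0.20615 × 1.099100/1.037400 = 0.2184109 USD per PLN.

0.21841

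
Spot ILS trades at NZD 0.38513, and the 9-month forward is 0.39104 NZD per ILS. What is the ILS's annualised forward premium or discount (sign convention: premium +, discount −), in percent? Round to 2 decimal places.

T = 9/12 years.
Period premium: (0.39104 − 0.38513)/0.38513 = 0.0153455.
Per annum: 0.0153455 / (9/12) = 0.020461 = 2.05%.

+2.05%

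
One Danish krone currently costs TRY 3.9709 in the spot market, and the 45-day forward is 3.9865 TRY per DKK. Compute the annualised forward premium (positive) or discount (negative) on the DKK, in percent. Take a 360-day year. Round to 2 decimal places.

T = 45/360 years.
(F − S)/S = (3.9865 − 3.9709)/3.9709 = 0.0039286.
×(1/T) gives 3.14% p.a.

+3.14%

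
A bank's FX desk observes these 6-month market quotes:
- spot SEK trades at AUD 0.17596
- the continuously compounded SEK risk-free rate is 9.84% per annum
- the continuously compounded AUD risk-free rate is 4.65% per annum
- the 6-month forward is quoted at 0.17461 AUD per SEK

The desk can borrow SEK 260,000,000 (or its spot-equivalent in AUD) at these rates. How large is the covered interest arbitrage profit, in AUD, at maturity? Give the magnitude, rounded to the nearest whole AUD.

T = 6/12 years.
Keep in SEK, deliver into the forward: 260,000,000·1.0504304158·0.17461 = AUD 47,688,070.27.
Swap to AUD now, deposit: 260,000,000·0.17596·1.0235223882 = AUD 46,825,739.85.
The quoted forward overvalues SEK, so borrow AUD, buy SEK at spot, deposit the SEK at 9.84%, and sell the proceeds forward at 0.17461.
The gap between the two covered legs is AUD 862,330.

AUD 862,330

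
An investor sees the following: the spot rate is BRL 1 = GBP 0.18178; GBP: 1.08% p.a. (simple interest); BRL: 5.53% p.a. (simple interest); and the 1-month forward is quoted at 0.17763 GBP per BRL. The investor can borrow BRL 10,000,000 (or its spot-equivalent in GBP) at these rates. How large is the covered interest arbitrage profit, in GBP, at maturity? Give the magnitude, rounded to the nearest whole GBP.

GBP 34,950

T = 1/12 years.
Invest the BRL and cover forward: 10,000,000 × 1.004608333 × 0.17763 = GBP 1,784,485.78.
Convert at spot and invest in GBP: 10,000,000 × 0.18178 × 1.000900 = GBP 1,819,436.02.
The quoted forward undervalues BRL, so borrow BRL, convert to GBP at spot, deposit the GBP at 1.08%, and buy BRL forward at 0.17763 to cover the loan.
Profit = 1,819,436.02 − 1,784,485.78 = GBP 34,950.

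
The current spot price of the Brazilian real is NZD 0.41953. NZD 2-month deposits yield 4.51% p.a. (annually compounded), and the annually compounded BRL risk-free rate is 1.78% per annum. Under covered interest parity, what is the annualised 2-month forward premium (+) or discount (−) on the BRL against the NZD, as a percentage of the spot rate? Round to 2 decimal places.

T = 2/12 years.
CIP forward (NZD per BRL) = 0.41953 × 1.0073792/1.0029449 = 0.42138486.
Annualised premium = (F − S)/S × (1/T) = (0.42138486 − 0.41953)/0.41953 ÷ (2/12) = 2.65%.

+2.65%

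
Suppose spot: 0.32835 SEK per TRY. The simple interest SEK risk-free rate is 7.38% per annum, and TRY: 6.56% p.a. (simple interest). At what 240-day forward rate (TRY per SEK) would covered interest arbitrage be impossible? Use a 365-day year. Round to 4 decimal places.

3.0299

T = 240/365 years.
SEK growth factor: 1 + 0.0738×240/365 = 1.048526.
TRY accumulates by 1 + 0.0656×240/365 = 1.0431342.
CIP: F = S · (grow SEK)/(grow TRY) = 0.32835 × 1.048526/1.0431342 = 0.3300472 SEK per TRY.
Invert for TRY per SEK: 1 / 0.3300472 = 3.0299.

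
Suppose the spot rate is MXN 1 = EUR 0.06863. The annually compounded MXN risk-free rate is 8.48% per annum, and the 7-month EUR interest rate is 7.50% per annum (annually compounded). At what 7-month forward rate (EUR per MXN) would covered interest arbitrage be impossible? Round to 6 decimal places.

T = 7/12 years.
Growth of 1 EUR over T: (1 + 0.0750)^(7/12) = 1.0430896.
MXN accumulates by (1 + 0.0848)^(7/12) = 1.0486261.
So F = 0.06863 × 1.0430896 / 1.0486261 = 0.06826765 (EUR/MXN).

0.068268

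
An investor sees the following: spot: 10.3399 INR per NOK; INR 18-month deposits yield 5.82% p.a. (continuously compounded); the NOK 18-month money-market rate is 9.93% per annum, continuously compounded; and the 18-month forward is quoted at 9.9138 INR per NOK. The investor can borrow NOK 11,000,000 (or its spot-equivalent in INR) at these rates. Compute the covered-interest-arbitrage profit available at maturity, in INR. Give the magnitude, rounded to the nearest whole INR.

T = 18/12 years.
Keep in NOK, deliver into the forward: 11,000,000·1.16061495701·9.9138 = INR 126,567,150.17.
Swap to INR now, deposit: 11,000,000·10.3399·1.09122399782 = INR 124,114,617.17.
The quoted forward overvalues NOK, so borrow INR, buy NOK at spot, deposit the NOK at 9.93%, and sell the proceeds forward at 9.9138.
The gap between the two covered legs is INR 2,452,533.

INR 2,452,533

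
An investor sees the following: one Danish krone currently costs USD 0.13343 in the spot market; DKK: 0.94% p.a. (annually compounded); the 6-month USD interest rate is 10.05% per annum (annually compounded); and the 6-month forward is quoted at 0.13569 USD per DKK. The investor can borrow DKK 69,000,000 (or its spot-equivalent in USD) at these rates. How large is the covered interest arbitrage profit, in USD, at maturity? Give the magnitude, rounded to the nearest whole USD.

T = 6/12 years.
Invest the DKK and cover forward: 69,000,000 × 1.004689007 × 0.13569 = USD 9,406,511.34.
Convert at spot and invest in USD: 69,000,000 × 0.13343 × 1.049047187 = USD 9,658,231.27.
The quoted forward undervalues DKK, so borrow DKK, convert to USD at spot, deposit the USD at 10.05%, and buy DKK forward at 0.13569 to cover the loan.
Arbitrage profit = |9,406,511.34 − 9,658,231.27| = USD 251,720.

USD 251,720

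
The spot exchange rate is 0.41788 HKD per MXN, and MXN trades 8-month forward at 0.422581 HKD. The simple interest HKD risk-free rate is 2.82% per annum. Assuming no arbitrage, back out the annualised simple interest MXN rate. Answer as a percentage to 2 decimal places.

1.12%

T = 8/12 years.
F/S = 0.422581/0.41788 = 1.0112496 = (growth of HKD) / (growth of MXN).
The HKD side grows by 1 + 0.0282×8/12 = 1.018800.
Hence g_MXN = 1.0074664.
(1.0074664 − 1)/T = 0.011200, i.e. 1.12%.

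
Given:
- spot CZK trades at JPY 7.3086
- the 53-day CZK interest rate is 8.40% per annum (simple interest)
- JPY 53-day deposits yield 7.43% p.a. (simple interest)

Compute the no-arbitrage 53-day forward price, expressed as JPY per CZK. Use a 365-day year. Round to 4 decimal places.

T = 53/365 years.
JPY accumulates by 1 + 0.0743×53/365 = 1.0107888.
CZK accumulates by 1 + 0.0840×53/365 = 1.0121973.
So F = 7.3086 × 1.0107888 / 1.0121973 = 7.298430 (JPY/CZK).

7.2984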